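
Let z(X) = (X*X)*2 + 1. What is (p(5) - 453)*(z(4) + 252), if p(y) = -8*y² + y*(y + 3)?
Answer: -174705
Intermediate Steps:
p(y) = -8*y² + y*(3 + y)
z(X) = 1 + 2*X² (z(X) = X²*2 + 1 = 2*X² + 1 = 1 + 2*X²)
(p(5) - 453)*(z(4) + 252) = (5*(3 - 7*5) - 453)*((1 + 2*4²) + 252) = (5*(3 - 35) - 453)*((1 + 2*16) + 252) = (5*(-32) - 453)*((1 + 32) + 252) = (-160 - 453)*(33 + 252) = -613*285 = -174705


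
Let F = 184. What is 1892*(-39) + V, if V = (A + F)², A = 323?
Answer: 183261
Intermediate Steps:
V = 257049 (V = (323 + 184)² = 507² = 257049)
1892*(-39) + V = 1892*(-39) + 257049 = -73788 + 257049 = 183261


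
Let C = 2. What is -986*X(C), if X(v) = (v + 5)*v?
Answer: -13804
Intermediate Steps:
X(v) = v*(5 + v) (X(v) = (5 + v)*v = v*(5 + v))
-986*X(C) = -1972*(5 + 2) = -1972*7 = -986*14 = -13804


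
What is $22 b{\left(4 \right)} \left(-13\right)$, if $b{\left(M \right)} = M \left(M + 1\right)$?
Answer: $-5720$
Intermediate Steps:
$b{\left(M \right)} = M \left(1 + M\right)$
$22 b{\left(4 \right)} \left(-13\right) = 22 \cdot 4 \left(1 + 4\right) \left(-13\right) = 22 \cdot 4 \cdot 5 \left(-13\right) = 22 \cdot 20 \left(-13\right) = 440 \left(-13\right) = -5720$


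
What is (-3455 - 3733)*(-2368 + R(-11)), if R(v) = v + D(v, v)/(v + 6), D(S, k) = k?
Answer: 85422192/5 ≈ 1.7084e+7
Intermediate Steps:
R(v) = v + v/(6 + v) (R(v) = v + v/(v + 6) = v + v/(6 + v))
(-3455 - 3733)*(-2368 + R(-11)) = (-3455 - 3733)*(-2368 - 11*(7 - 11)/(6 - 11)) = -7188*(-2368 - 11*(-4)/(-5)) = -7188*(-2368 - 11*(-1/5)*(-4)) = -7188*(-2368 - 44/5) = -7188*(-11884/5) = 85422192/5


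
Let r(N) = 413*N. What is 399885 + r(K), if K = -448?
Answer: 214861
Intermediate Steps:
399885 + r(K) = 399885 + 413*(-448) = 399885 - 185024 = 214861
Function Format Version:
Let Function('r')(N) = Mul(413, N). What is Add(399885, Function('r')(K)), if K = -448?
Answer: 214861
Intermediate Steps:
Add(399885, Function('r')(K)) = Add(399885, Mul(413, -448)) = Add(399885, -185024) = 214861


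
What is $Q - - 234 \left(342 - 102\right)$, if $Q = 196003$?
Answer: $252163$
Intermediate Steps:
$Q - - 234 \left(342 - 102\right) = 196003 - - 234 \left(342 - 102\right) = 196003 - \left(-234\right) 240 = 196003 - -56160 = 196003 + 56160 = 252163$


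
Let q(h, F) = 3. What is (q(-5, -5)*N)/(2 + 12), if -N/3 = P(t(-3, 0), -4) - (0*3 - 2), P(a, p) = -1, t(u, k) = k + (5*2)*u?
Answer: -9/14 ≈ -0.64286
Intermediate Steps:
t(u, k) = k + 10*u
N = -3 (N = -3*(-1 - (0*3 - 2)) = -3*(-1 - (0 - 2)) = -3*(-1 - 1*(-2)) = -3*(-1 + 2) = -3*1 = -3)
(q(-5, -5)*N)/(2 + 12) = (3*(-3))/(2 + 12) = -9/14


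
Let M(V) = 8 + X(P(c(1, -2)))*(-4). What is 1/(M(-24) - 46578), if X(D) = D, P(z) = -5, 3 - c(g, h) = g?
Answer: -1/46550 ≈ -2.1482e-5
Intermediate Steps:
c(g, h) = 3 - g
M(V) = 28 (M(V) = 8 - 5*(-4) = 8 + 20 = 28)
1/(M(-24) - 46578) = 1/(28 - 46578) = 1/(-46550) = -1/46550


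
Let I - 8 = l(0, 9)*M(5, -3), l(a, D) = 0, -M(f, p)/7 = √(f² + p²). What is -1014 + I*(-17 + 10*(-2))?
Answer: -1310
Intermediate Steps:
M(f, p) = -7*√(f² + p²)
I = 8 (I = 8 + 0*(-7*√(5² + (-3)²)) = 8 + 0*(-7*√(25 + 9)) = 8 + 0*(-7*√34) = 8 + 0 = 8)
-1014 + I*(-17 + 10*(-2)) = -1014 + 8*(-17 + 10*(-2)) = -1014 + 8*(-17 - 20) = -1014 + 8*(-37) = -1014 - 296 = -1310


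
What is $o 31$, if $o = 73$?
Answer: $2263$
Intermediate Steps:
$o 31 = 73 \cdot 31 = 2263$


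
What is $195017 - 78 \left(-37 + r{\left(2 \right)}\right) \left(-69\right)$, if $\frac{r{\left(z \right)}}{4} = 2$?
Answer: $38939$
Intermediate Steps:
$r{\left(z \right)} = 8$ ($r{\left(z \right)} = 4 \cdot 2 = 8$)
$195017 - 78 \left(-37 + r{\left(2 \right)}\right) \left(-69\right) = 195017 - 78 \left(-37 + 8\right) \left(-69\right) = 195017 - 78 \left(-29\right) \left(-69\right) = 195017 - \left(-2262\right) \left(-69\right) = 195017 - 156078 = 38939$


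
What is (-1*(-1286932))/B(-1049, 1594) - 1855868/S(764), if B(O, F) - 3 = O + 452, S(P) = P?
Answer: -260700205/56727 ≈ -4595.7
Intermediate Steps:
B(O, F) = 455 + O (B(O, F) = 3 + (O + 452) = 3 + (452 + O) = 455 + O)
(-1*(-1286932))/B(-1049, 1594) - 1855868/S(764) = (-1*(-1286932))/(455 - 1049) - 1855868/764 = 1286932/(-594) - 1855868*1/764 = 1286932*(-1/594) - 463967/191 = -643466/297 - 463967/191 = -260700205/56727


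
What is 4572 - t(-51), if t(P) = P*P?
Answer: 1971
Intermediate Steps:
t(P) = P²
4572 - t(-51) = 4572 - 1*(-51)² = 4572 - 1*2601 = 4572 - 2601 = 1971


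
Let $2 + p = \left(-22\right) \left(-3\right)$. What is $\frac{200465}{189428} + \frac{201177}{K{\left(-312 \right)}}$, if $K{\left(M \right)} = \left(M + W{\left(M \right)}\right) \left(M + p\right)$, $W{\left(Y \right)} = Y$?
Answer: $\frac{5760909703}{2442863488} \approx 2.3583$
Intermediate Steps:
$p = 64$ ($p = -2 - -66 = -2 + 66 = 64$)
$K{\left(M \right)} = 2 M \left(64 + M\right)$ ($K{\left(M \right)} = \left(M + M\right) \left(M + 64\right) = 2 M \left(64 + M\right)$)
$\frac{200465}{189428} + \frac{201177}{K{\left(-312 \right)}} = \frac{200465}{189428} + \frac{201177}{2 \left(-312\right) \left(64 - 312\right)} = 200465 \cdot \frac{1}{189428} + \frac{201177}{2 \left(-312\right) \left(-248\right)} = \frac{200465}{189428} + \frac{201177}{154752} = \frac{200465}{189428} + 201177 \cdot \frac{1}{154752} = \frac{200465}{189428} + \frac{67059}{51584} = \frac{5760909703}{2442863488}$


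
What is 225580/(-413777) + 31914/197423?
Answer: -31329401162/81689096671 ≈ -0.38352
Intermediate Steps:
225580/(-413777) + 31914/197423 = 225580*(-1/413777) + 31914*(1/197423) = -225580/413777 + 31914/197423 = -31329401162/81689096671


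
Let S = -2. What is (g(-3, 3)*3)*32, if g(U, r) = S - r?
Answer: -480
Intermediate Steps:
g(U, r) = -2 - r
(g(-3, 3)*3)*32 = ((-2 - 1*3)*3)*32 = ((-2 - 3)*3)*32 = -5*3*32 = -15*32 = -480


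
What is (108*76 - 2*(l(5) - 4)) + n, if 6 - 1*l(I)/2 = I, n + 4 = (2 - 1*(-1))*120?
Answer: 8568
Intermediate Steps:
n = 356 (n = -4 + (2 - 1*(-1))*120 = -4 + (2 + 1)*120 = -4 + 3*120 = -4 + 360 = 356)
l(I) = 12 - 2*I
(108*76 - 2*(l(5) - 4)) + n = (108*76 - 2*((12 - 2*5) - 4)) + 356 = (8208 - 2*((12 - 10) - 4)) + 356 = (8208 - 2*(2 - 4)) + 356 = (8208 - 2*(-2)) + 356 = (8208 + 4) + 356 = 8212 + 356 = 8568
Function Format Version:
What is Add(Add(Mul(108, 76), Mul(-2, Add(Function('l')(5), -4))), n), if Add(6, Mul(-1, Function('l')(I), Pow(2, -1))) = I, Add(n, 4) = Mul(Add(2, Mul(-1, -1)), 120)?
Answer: 8568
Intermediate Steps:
n = 356 (n = Add(-4, Mul(Add(2, Mul(-1, -1)), 120)) = Add(-4, Mul(Add(2, 1), 120)) = Add(-4, Mul(3, 120)) = Add(-4, 360) = 356)
Function('l')(I) = Add(12, Mul(-2, I))
Add(Add(Mul(108, 76), Mul(-2, Add(Function('l')(5), -4))), n) = Add(Add(Mul(108, 76), Mul(-2, Add(Add(12, Mul(-2, 5)), -4))), 356) = Add(Add(8208, Mul(-2, Add(Add(12, -10), -4))), 356) = Add(Add(8208, Mul(-2, Add(2, -4))), 356) = Add(Add(8208, Mul(-2, -2)), 356) = Add(Add(8208, 4), 356) = Add(8212, 356) = 8568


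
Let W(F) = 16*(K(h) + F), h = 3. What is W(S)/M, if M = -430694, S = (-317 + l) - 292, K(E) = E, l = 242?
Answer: 2912/215347 ≈ 0.013522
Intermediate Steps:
S = -367 (S = (-317 + 242) - 292 = -75 - 292 = -367)
W(F) = 48 + 16*F (W(F) = 16*(3 + F) = 48 + 16*F)
W(S)/M = (48 + 16*(-367))/(-430694) = (48 - 5872)*(-1/430694) = -5824*(-1/430694) = 2912/215347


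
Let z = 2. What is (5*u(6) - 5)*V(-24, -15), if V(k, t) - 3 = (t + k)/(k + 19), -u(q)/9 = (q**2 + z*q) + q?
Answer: -26298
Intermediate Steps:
u(q) = -27*q - 9*q**2 (u(q) = -9*((q**2 + 2*q) + q) = -9*(q**2 + 3*q) = -27*q - 9*q**2)
V(k, t) = 3 + (k + t)/(19 + k) (V(k, t) = 3 + (t + k)/(k + 19) = 3 + (k + t)/(19 + k))
(5*u(6) - 5)*V(-24, -15) = (5*(-9*6*(3 + 6)) - 5)*((57 - 15 + 4*(-24))/(19 - 24)) = (5*(-9*6*9) - 5)*((57 - 15 - 96)/(-5)) = (5*(-486) - 5)*(-1/5*(-54)) = (-2430 - 5)*(54/5) = -2435*54/5 = -26298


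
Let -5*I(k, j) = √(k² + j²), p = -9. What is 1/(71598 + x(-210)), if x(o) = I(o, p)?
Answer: 596650/42718931973 + 5*√4909/42718931973 ≈ 1.3975e-5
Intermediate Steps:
I(k, j) = -√(j² + k²)/5 (I(k, j) = -√(k² + j²)/5 = -√(j² + k²)/5)
x(o) = -√(81 + o²)/5 (x(o) = -√((-9)² + o²)/5 = -√(81 + o²)/5)
1/(71598 + x(-210)) = 1/(71598 - √(81 + (-210)²)/5) = 1/(71598 - √(81 + 44100)/5) = 1/(71598 - 3*√4909/5)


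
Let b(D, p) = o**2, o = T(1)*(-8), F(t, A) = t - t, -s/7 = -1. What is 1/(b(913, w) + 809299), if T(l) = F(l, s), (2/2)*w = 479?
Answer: 1/809299 ≈ 1.2356e-6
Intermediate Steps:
s = 7 (s = -7*(-1) = 7)
F(t, A) = 0
w = 479
T(l) = 0
o = 0 (o = 0*(-8) = 0)
b(D, p) = 0 (b(D, p) = 0**2 = 0)
1/(b(913, w) + 809299) = 1/(0 + 809299) = 1/809299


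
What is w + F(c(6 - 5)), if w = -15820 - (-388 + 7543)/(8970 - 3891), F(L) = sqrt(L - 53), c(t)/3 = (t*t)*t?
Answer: -26785645/1693 + 5*I*sqrt(2) ≈ -15821.0 + 7.0711*I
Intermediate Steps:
c(t) = 3*t**3 (c(t) = 3*((t*t)*t) = 3*(t**2*t) = 3*t**3)
F(L) = sqrt(-53 + L)
w = -26785645/1693 (w = -15820 - 7155/5079 = -15820 - 1*2385/1693 = -15820 - 2385/1693 = -26785645/1693 ≈ -15821.)
w + F(c(6 - 5)) = -26785645/1693 + sqrt(-53 + 3*(6 - 5)**3) = -26785645/1693 + sqrt(-53 + 3*1**3) = -26785645/1693 + sqrt(-53 + 3*1) = -26785645/1693 + sqrt(-53 + 3) = -26785645/1693 + sqrt(-50) = -26785645/1693 + 5*I*sqrt(2)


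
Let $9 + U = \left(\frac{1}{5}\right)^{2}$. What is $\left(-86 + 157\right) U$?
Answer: $- \frac{15904}{25} \approx -636.16$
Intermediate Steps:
$U = - \frac{224}{25}$ ($U = -9 + \left(\frac{1}{5}\right)^{2} = -9 + \frac{1}{25} = - \frac{224}{25} \approx -8.96$)
$\left(-86 + 157\right) U = \left(-86 + 157\right) \left(- \frac{224}{25}\right) = 71 \left(- \frac{224}{25}\right) = - \frac{15904}{25}$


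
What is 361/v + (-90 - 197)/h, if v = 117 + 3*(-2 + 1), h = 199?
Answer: 2059/1194 ≈ 1.7245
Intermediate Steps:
v = 114 (v = 117 + 3*(-1) = 117 - 3 = 114)
361/v + (-90 - 197)/h = 361/114 + (-90 - 197)/199 = 361*(1/114) - 287*1/199 = 19/6 - 287/199 = 2059/1194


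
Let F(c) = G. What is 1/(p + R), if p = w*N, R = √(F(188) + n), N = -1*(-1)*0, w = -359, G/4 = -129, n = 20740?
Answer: √79/1264 ≈ 0.0070318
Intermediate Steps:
G = -516 (G = 4*(-129) = -516)
F(c) = -516
N = 0 (N = 1*0 = 0)
R = 16*√79 (R = √(-516 + 20740) = √20224 = 16*√79 ≈ 142.21)
p = 0 (p = -359*0 = 0)
1/(p + R) = 1/(0 + 16*√79) = 1/(16*√79) = √79/1264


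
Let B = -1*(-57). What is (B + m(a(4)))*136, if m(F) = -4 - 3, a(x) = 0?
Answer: 6800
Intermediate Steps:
m(F) = -7
B = 57
(B + m(a(4)))*136 = (57 - 7)*136 = 50*136 = 6800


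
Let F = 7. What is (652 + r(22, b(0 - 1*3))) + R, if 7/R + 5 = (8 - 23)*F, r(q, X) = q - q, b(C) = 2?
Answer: 71713/110 ≈ 651.94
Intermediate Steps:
r(q, X) = 0
R = -7/110 (R = 7/(-5 + (8 - 23)*7) = 7/(-5 - 15*7) = 7/(-5 - 105) = 7/(-110) = 7*(-1/110) = -7/110 ≈ -0.063636)
(652 + r(22, b(0 - 1*3))) + R = (652 + 0) - 7/110 = 652 - 7/110 = 71713/110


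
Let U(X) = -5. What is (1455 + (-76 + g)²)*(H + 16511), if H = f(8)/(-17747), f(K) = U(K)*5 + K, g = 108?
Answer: 726398399586/17747 ≈ 4.0931e+7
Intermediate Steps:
f(K) = -25 + K (f(K) = -5*5 + K = -25 + K)
H = 17/17747 (H = (-25 + 8)/(-17747) = -17*(-1/17747) = 17/17747 ≈ 0.00095791)
(1455 + (-76 + g)²)*(H + 16511) = (1455 + (-76 + 108)²)*(17/17747 + 16511) = (1455 + 32²)*(293020734/17747) = (1455 + 1024)*(293020734/17747) = 2479*(293020734/17747) = 726398399586/17747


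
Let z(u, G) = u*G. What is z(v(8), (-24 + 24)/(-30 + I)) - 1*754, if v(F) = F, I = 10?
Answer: -754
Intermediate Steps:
z(u, G) = G*u
z(v(8), (-24 + 24)/(-30 + I)) - 1*754 = ((-24 + 24)/(-30 + 10))*8 - 1*754 = (0/(-20))*8 - 754 = (0*(-1/20))*8 - 754 = 0*8 - 754 = 0 - 754 = -754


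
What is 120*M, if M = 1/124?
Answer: 30/31 ≈ 0.96774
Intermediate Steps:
M = 1/124 ≈ 0.0080645
120*M = 120*(1/124) = 30/31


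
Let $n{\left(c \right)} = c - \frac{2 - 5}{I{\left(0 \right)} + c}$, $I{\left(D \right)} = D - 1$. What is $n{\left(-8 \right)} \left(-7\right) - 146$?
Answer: $- \frac{263}{3} \approx -87.667$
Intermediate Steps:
$I{\left(D \right)} = -1 + D$
$n{\left(c \right)} = c + \frac{3}{-1 + c}$ ($n{\left(c \right)} = c - \frac{2 - 5}{\left(-1 + 0\right) + c} = c - - \frac{3}{-1 + c} = c + \frac{3}{-1 + c}$)
$n{\left(-8 \right)} \left(-7\right) - 146 = \frac{3 + \left(-8\right)^{2} - -8}{-1 - 8} \left(-7\right) - 146 = \frac{3 + 64 + 8}{-9} \left(-7\right) - 146 = \left(- \frac{1}{9}\right) 75 \left(-7\right) - 146 = \left(- \frac{25}{3}\right) \left(-7\right) - 146 = \frac{175}{3} - 146 = - \frac{263}{3}$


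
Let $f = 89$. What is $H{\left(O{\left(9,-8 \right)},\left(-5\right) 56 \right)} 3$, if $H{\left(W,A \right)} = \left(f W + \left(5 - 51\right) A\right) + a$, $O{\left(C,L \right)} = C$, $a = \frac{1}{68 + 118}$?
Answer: $\frac{2544667}{62} \approx 41043.0$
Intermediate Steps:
$a = \frac{1}{186} \approx 0.0053763$
$H{\left(W,A \right)} = \frac{1}{186} - 46 A + 89 W$ ($H{\left(W,A \right)} = \left(89 W + \left(5 - 51\right) A\right) + \frac{1}{186} = \left(89 W - 46 A\right) + \frac{1}{186} = \left(- 46 A + 89 W\right) + \frac{1}{186} = \frac{1}{186} - 46 A + 89 W$)
$H{\left(O{\left(9,-8 \right)},\left(-5\right) 56 \right)} 3 = \left(\frac{1}{186} - 46 \left(\left(-5\right) 56\right) + 89 \cdot 9\right) 3 = \left(\frac{1}{186} - -12880 + 801\right) 3 = \left(\frac{1}{186} + 12880 + 801\right) 3 = \frac{2544667}{186} \cdot 3 = \frac{2544667}{62}$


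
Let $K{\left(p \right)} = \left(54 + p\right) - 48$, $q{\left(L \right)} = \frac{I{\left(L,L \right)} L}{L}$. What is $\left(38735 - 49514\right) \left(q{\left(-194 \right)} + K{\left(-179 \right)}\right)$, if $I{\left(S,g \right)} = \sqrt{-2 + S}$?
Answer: $1864767 - 150906 i \approx 1.8648 \cdot 10^{6} - 1.5091 \cdot 10^{5} i$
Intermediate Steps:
$q{\left(L \right)} = \sqrt{-2 + L}$ ($q{\left(L \right)} = \frac{\sqrt{-2 + L} L}{L} = \frac{L \sqrt{-2 + L}}{L} = \sqrt{-2 + L}$)
$K{\left(p \right)} = 6 + p$
$\left(38735 - 49514\right) \left(q{\left(-194 \right)} + K{\left(-179 \right)}\right) = \left(38735 - 49514\right) \left(\sqrt{-2 - 194} + \left(6 - 179\right)\right) = - 10779 \left(\sqrt{-196} - 173\right) = - 10779 \left(14 i - 173\right) = - 10779 \left(-173 + 14 i\right) = 1864767 - 150906 i$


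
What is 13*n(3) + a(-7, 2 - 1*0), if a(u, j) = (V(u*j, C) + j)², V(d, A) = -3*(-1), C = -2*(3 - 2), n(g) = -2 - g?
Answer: -40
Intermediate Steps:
C = -2 (C = -2*1 = -2)
V(d, A) = 3
a(u, j) = (3 + j)²
13*n(3) + a(-7, 2 - 1*0) = 13*(-2 - 1*3) + (3 + (2 - 1*0))² = 13*(-2 - 3) + (3 + (2 + 0))² = 13*(-5) + (3 + 2)² = -65 + 5² = -65 + 25 = -40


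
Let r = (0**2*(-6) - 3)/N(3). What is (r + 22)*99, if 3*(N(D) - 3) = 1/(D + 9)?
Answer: 226710/109 ≈ 2079.9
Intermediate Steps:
N(D) = 3 + 1/(3*(9 + D)) (N(D) = 3 + 1/(3*(D + 9)) = 3 + 1/(3*(9 + D)))
r = -108/109 (r = (0**2*(-6) - 3)/(((82 + 9*3)/(3*(9 + 3)))) = (0*(-6) - 3)/(((1/3)*(82 + 27)/12)) = (0 - 3)/(((1/3)*(1/12)*109)) = -3/109/36 = -3*36/109 = -108/109 ≈ -0.99083)
(r + 22)*99 = (-108/109 + 22)*99 = (2290/109)*99 = 226710/109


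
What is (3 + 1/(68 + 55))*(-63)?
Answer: -7770/41 ≈ -189.51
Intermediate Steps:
(3 + 1/(68 + 55))*(-63) = (3 + 1/123)*(-63) = (370/123)*(-63) = -7770/41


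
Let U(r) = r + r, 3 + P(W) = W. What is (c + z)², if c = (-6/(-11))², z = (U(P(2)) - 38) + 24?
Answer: 3610000/14641 ≈ 246.57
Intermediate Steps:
P(W) = -3 + W
U(r) = 2*r
z = -16 (z = (2*(-3 + 2) - 38) + 24 = (2*(-1) - 38) + 24 = (-2 - 38) + 24 = -40 + 24 = -16)
c = 36/121 (c = (-6*(-1/11))² = (6/11)² = 36/121 ≈ 0.29752)
(c + z)² = (36/121 - 16)² = (-1900/121)² = 3610000/14641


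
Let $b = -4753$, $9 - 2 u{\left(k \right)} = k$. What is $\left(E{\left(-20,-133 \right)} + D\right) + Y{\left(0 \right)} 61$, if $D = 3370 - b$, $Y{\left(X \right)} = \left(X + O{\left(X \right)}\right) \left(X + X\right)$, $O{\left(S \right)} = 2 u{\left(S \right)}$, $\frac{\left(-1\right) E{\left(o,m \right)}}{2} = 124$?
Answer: $7875$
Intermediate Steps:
$u{\left(k \right)} = \frac{9}{2} - \frac{k}{2}$
$E{\left(o,m \right)} = -248$ ($E{\left(o,m \right)} = \left(-2\right) 124 = -248$)
$O{\left(S \right)} = 9 - S$ ($O{\left(S \right)} = 2 \left(\frac{9}{2} - \frac{S}{2}\right) = 9 - S$)
$Y{\left(X \right)} = 18 X$ ($Y{\left(X \right)} = \left(X - \left(-9 + X\right)\right) \left(X + X\right) = 9 \cdot 2 X = 18 X$)
$D = 8123$ ($D = 3370 - -4753 = 3370 + 4753 = 8123$)
$\left(E{\left(-20,-133 \right)} + D\right) + Y{\left(0 \right)} 61 = \left(-248 + 8123\right) + 18 \cdot 0 \cdot 61 = 7875 + 0 \cdot 61 = 7875 + 0 = 7875$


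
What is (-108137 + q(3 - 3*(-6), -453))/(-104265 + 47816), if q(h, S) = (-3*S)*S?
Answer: 723764/56449 ≈ 12.822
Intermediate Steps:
q(h, S) = -3*S**2
(-108137 + q(3 - 3*(-6), -453))/(-104265 + 47816) = (-108137 - 3*(-453)**2)/(-104265 + 47816) = (-108137 - 3*205209)/(-56449) = (-108137 - 615627)*(-1/56449) = -723764*(-1/56449) = 723764/56449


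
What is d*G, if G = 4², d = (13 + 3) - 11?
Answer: 80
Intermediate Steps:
d = 5 (d = 16 - 11 = 5)
G = 16
d*G = 5*16 = 80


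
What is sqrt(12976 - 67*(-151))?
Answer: sqrt(23093) ≈ 151.96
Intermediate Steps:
sqrt(12976 - 67*(-151)) = sqrt(12976 + 10117) = sqrt(23093)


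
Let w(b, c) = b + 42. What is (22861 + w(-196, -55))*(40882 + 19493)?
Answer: 1370935125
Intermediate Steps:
w(b, c) = 42 + b
(22861 + w(-196, -55))*(40882 + 19493) = (22861 + (42 - 196))*(40882 + 19493) = (22861 - 154)*60375 = 22707*60375 = 1370935125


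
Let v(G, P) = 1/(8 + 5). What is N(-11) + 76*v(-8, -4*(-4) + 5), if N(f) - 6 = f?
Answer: 11/13 ≈ 0.84615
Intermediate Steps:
N(f) = 6 + f
v(G, P) = 1/13
N(-11) + 76*v(-8, -4*(-4) + 5) = (6 - 11) + 76*(1/13) = -5 + 76/13 = 11/13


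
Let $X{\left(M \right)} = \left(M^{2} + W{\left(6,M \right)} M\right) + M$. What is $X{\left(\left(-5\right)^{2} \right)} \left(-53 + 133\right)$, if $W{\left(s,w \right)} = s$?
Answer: $64000$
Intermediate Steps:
$X{\left(M \right)} = M^{2} + 7 M$ ($X{\left(M \right)} = \left(M^{2} + 6 M\right) + M = M^{2} + 7 M$)
$X{\left(\left(-5\right)^{2} \right)} \left(-53 + 133\right) = \left(-5\right)^{2} \left(7 + \left(-5\right)^{2}\right) \left(-53 + 133\right) = 25 \left(7 + 25\right) 80 = 25 \cdot 32 \cdot 80 = 800 \cdot 80 = 64000$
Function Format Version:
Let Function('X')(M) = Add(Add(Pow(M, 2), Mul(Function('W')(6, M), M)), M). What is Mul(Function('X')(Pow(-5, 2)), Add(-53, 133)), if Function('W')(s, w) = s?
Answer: 64000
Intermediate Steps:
Function('X')(M) = Add(Pow(M, 2), Mul(7, M)) (Function('X')(M) = Add(Add(Pow(M, 2), Mul(6, M)), M) = Add(Pow(M, 2), Mul(7, M)))
Mul(Function('X')(Pow(-5, 2)), Add(-53, 133)) = Mul(Mul(Pow(-5, 2), Add(7, Pow(-5, 2))), Add(-53, 133)) = Mul(Mul(25, Add(7, 25)), 80) = Mul(Mul(25, 32), 80) = Mul(800, 80) = 64000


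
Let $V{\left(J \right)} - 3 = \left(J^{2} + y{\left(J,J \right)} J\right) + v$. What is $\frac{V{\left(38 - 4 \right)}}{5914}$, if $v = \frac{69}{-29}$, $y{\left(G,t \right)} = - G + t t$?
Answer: $\frac{569917}{85753} \approx 6.646$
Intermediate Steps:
$y{\left(G,t \right)} = t^{2} - G$ ($y{\left(G,t \right)} = - G + t^{2} = t^{2} - G$)
$v = - \frac{69}{29}$ ($v = 69 \left(- \frac{1}{29}\right) = - \frac{69}{29} \approx -2.3793$)
$V{\left(J \right)} = \frac{18}{29} + J^{2} + J \left(J^{2} - J\right)$ ($V{\left(J \right)} = 3 - \left(\frac{69}{29} - J^{2} - \left(J^{2} - J\right) J\right) = 3 - \left(\frac{69}{29} - J^{2} - J \left(J^{2} - J\right)\right) = 3 + \left(- \frac{69}{29} + J^{2} + J \left(J^{2} - J\right)\right) = \frac{18}{29} + J^{2} + J \left(J^{2} - J\right)$)
$\frac{V{\left(38 - 4 \right)}}{5914} = \frac{\frac{18}{29} + \left(38 - 4\right)^{3}}{5914} = \left(\frac{18}{29} + 34^{3}\right) \frac{1}{5914} = \left(\frac{18}{29} + 39304\right) \frac{1}{5914} = \frac{1139834}{29} \cdot \frac{1}{5914} = \frac{569917}{85753}$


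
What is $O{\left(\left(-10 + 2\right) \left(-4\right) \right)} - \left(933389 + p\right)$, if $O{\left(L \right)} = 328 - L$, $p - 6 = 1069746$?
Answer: $-2002845$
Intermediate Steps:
$p = 1069752$ ($p = 6 + 1069746 = 1069752$)
$O{\left(\left(-10 + 2\right) \left(-4\right) \right)} - \left(933389 + p\right) = \left(328 - \left(-10 + 2\right) \left(-4\right)\right) - 2003141 = \left(328 - \left(-8\right) \left(-4\right)\right) - 2003141 = \left(328 - 32\right) - 2003141 = 296 - 2003141 = -2002845$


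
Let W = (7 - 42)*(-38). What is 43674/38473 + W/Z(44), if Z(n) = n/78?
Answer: 998277669/423203 ≈ 2358.9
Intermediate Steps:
Z(n) = n/78 (Z(n) = n*(1/78) = n/78)
W = 1330 (W = -35*(-38) = 1330)
43674/38473 + W/Z(44) = 43674/38473 + 1330/(((1/78)*44)) = 43674*(1/38473) + 1330/(22/39) = 43674/38473 + 1330*(39/22) = 43674/38473 + 25935/11 = 998277669/423203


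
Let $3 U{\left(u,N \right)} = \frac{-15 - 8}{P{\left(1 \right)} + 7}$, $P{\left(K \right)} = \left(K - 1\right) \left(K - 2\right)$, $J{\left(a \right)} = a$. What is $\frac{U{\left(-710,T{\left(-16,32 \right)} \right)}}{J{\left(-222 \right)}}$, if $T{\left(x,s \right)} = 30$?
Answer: $\frac{23}{4662} \approx 0.0049335$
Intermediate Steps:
$P{\left(K \right)} = \left(-1 + K\right) \left(-2 + K\right)$
$U{\left(u,N \right)} = - \frac{23}{21}$ ($U{\left(u,N \right)} = \frac{\frac{1}{\left(2 + 1^{2} - 3\right) + 7} \left(-15 - 8\right)}{3} = \frac{\frac{1}{\left(2 + 1 - 3\right) + 7} \left(-23\right)}{3} = \frac{\frac{1}{0 + 7} \left(-23\right)}{3} = \frac{\frac{1}{7} \left(-23\right)}{3} = \frac{1}{3} \left(- \frac{23}{7}\right) = - \frac{23}{21}$)
$\frac{U{\left(-710,T{\left(-16,32 \right)} \right)}}{J{\left(-222 \right)}} = - \frac{23}{21 \left(-222\right)} = \left(- \frac{23}{21}\right) \left(- \frac{1}{222}\right) = \frac{23}{4662}$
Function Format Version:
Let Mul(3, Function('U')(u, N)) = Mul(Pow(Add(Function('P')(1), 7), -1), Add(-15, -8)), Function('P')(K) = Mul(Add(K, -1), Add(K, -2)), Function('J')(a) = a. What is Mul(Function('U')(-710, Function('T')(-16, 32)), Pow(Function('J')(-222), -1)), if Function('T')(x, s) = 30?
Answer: Rational(23, 4662) ≈ 0.0049335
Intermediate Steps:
Function('P')(K) = Mul(Add(-1, K), Add(-2, K))
Function('U')(u, N) = Rational(-23, 21) (Function('U')(u, N) = Mul(Rational(1, 3), Mul(Pow(Add(Add(2, Pow(1, 2), Mul(-3, 1)), 7), -1), Add(-15, -8))) = Mul(Rational(1, 3), Mul(Pow(Add(Add(2, 1, -3), 7), -1), -23)) = Mul(Rational(1, 3), Mul(Pow(Add(0, 7), -1), -23)) = Mul(Rational(1, 3), Mul(Pow(7, -1), -23)) = Mul(Rational(1, 3), Mul(Rational(1, 7), -23)) = Mul(Rational(1, 3), Rational(-23, 7)) = Rational(-23, 21))
Mul(Function('U')(-710, Function('T')(-16, 32)), Pow(Function('J')(-222), -1)) = Mul(Rational(-23, 21), Pow(-222, -1)) = Mul(Rational(-23, 21), Rational(-1, 222)) = Rational(23, 4662)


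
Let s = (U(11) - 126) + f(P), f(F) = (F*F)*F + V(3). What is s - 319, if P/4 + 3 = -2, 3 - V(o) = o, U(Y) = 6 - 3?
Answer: -8442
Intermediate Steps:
U(Y) = 3
V(o) = 3 - o
P = -20 (P = -12 + 4*(-2) = -12 - 8 = -20)
f(F) = F³ (f(F) = (F*F)*F + (3 - 1*3) = F²*F + (3 - 3) = F³ + 0 = F³)
s = -8123 (s = (3 - 126) + (-20)³ = -123 - 8000 = -8123)
s - 319 = -8123 - 319 = -8442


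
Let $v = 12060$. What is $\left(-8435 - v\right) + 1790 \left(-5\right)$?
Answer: $-29445$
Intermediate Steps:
$\left(-8435 - v\right) + 1790 \left(-5\right) = \left(-8435 - 12060\right) + 1790 \left(-5\right) = \left(-8435 - 12060\right) - 8950 = -20495 - 8950 = -29445$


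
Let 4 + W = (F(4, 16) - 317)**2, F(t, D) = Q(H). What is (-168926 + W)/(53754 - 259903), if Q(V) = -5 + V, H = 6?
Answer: 69074/206149 ≈ 0.33507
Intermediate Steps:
F(t, D) = 1 (F(t, D) = -5 + 6 = 1)
W = 99852 (W = -4 + (1 - 317)**2 = -4 + (-316)**2 = -4 + 99856 = 99852)
(-168926 + W)/(53754 - 259903) = (-168926 + 99852)/(53754 - 259903) = -69074/(-206149) = -69074*(-1/206149) = 69074/206149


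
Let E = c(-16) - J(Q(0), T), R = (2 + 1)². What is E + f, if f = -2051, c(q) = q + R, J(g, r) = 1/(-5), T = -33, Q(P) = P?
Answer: -10289/5 ≈ -2057.8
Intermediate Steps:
J(g, r) = -⅕
R = 9 (R = 3² = 9)
c(q) = 9 + q (c(q) = q + 9 = 9 + q)
E = -34/5 (E = (9 - 16) - 1*(-⅕) = -7 + ⅕ = -34/5 ≈ -6.8000)
E + f = -34/5 - 2051 = -10289/5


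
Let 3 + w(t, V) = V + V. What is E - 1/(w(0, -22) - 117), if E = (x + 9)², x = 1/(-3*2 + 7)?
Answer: 16401/164 ≈ 100.01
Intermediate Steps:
w(t, V) = -3 + 2*V (w(t, V) = -3 + (V + V) = -3 + 2*V)
x = 1 (x = 1/(-6 + 7) = 1/1 = 1)
E = 100 (E = (1 + 9)² = 10² = 100)
E - 1/(w(0, -22) - 117) = 100 - 1/((-3 + 2*(-22)) - 117) = 100 - 1/((-3 - 44) - 117) = 100 - 1/(-47 - 117) = 100 - 1/(-164) = 100 - 1*(-1/164) = 100 + 1/164 = 16401/164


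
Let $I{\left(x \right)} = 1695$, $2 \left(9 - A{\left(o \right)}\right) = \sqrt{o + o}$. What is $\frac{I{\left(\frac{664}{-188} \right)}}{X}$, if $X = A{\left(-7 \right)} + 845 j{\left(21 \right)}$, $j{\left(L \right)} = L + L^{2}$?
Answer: $\frac{1323452610}{304822758409} + \frac{1695 i \sqrt{14}}{304822758409} \approx 0.0043417 + 2.0806 \cdot 10^{-8} i$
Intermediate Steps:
$A{\left(o \right)} = 9 - \frac{\sqrt{2} \sqrt{o}}{2}$ ($A{\left(o \right)} = 9 - \frac{\sqrt{o + o}}{2} = 9 - \frac{\sqrt{2 o}}{2} = 9 - \frac{\sqrt{2} \sqrt{o}}{2}$)
$X = 390399 - \frac{i \sqrt{14}}{2}$ ($X = \left(9 - \frac{\sqrt{2} \sqrt{-7}}{2}\right) + 845 \cdot 21 \left(1 + 21\right) = \left(9 - \frac{\sqrt{2} i \sqrt{7}}{2}\right) + 845 \cdot 21 \cdot 22 = \left(9 - \frac{i \sqrt{14}}{2}\right) + 845 \cdot 462 = \left(9 - \frac{i \sqrt{14}}{2}\right) + 390390 = 390399 - \frac{i \sqrt{14}}{2} \approx 3.904 \cdot 10^{5} - 1.8708 i$)
$\frac{I{\left(\frac{664}{-188} \right)}}{X} = \frac{1695}{390399 - \frac{i \sqrt{14}}{2}}$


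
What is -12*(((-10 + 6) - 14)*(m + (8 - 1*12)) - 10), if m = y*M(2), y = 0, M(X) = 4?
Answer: -744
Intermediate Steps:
m = 0 (m = 0*4 = 0)
-12*(((-10 + 6) - 14)*(m + (8 - 1*12)) - 10) = -12*(((-10 + 6) - 14)*(0 + (8 - 1*12)) - 10) = -12*((-4 - 14)*(0 + (8 - 12)) - 10) = -12*(-18*(0 - 4) - 10) = -12*(-18*(-4) - 10) = -12*(72 - 10) = -12*62 = -744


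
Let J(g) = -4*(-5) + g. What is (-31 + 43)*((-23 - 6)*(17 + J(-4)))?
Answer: -11484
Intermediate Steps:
J(g) = 20 + g
(-31 + 43)*((-23 - 6)*(17 + J(-4))) = (-31 + 43)*((-23 - 6)*(17 + (20 - 4))) = 12*(-29*(17 + 16)) = 12*(-29*33) = 12*(-957) = -11484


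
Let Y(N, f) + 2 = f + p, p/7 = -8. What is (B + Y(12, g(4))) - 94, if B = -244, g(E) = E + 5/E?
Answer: -1563/4 ≈ -390.75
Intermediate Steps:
p = -56 (p = 7*(-8) = -56)
Y(N, f) = -58 + f (Y(N, f) = -2 + (f - 56) = -2 + (-56 + f) = -58 + f)
(B + Y(12, g(4))) - 94 = (-244 + (-58 + (4 + 5/4))) - 94 = (-244 + (-58 + 21/4)) - 94 = (-244 - 211/4) - 94 = -1187/4 - 94 = -1563/4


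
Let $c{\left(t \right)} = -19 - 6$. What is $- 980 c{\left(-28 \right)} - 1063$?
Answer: $23437$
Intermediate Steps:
$c{\left(t \right)} = -25$
$- 980 c{\left(-28 \right)} - 1063 = \left(-980\right) \left(-25\right) - 1063 = 24500 - 1063 = 23437$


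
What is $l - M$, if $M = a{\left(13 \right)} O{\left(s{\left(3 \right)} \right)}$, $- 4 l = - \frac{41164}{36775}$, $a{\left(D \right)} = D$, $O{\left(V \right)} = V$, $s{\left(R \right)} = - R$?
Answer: $\frac{1444516}{36775} \approx 39.28$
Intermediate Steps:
$l = \frac{10291}{36775}$ ($l = - \frac{\left(-41164\right) \frac{1}{36775}}{4} = \left(- \frac{1}{4}\right) \left(- \frac{41164}{36775}\right) = \frac{10291}{36775} \approx 0.27984$)
$M = -39$ ($M = 13 \left(\left(-1\right) 3\right) = 13 \left(-3\right) = -39$)
$l - M = \frac{10291}{36775} - -39 = \frac{10291}{36775} + 39 = \frac{1444516}{36775}$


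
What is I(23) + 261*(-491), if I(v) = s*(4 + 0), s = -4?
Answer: -128167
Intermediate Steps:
I(v) = -16 (I(v) = -4*(4 + 0) = -4*4 = -16)
I(23) + 261*(-491) = -16 + 261*(-491) = -16 - 128151 = -128167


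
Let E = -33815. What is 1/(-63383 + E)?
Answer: -1/97198 ≈ -1.0288e-5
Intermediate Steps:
1/(-63383 + E) = 1/(-63383 - 33815) = 1/(-97198) = -1/97198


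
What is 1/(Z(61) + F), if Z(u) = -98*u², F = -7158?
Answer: -1/371816 ≈ -2.6895e-6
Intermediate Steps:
1/(Z(61) + F) = 1/(-98*61² - 7158) = 1/(-98*3721 - 7158) = 1/(-364658 - 7158) = 1/(-371816) = -1/371816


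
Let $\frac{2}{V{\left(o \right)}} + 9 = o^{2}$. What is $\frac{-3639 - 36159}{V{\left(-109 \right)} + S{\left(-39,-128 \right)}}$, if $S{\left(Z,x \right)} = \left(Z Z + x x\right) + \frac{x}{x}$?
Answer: $- \frac{236240928}{106290017} \approx -2.2226$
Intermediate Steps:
$S{\left(Z,x \right)} = 1 + Z^{2} + x^{2}$ ($S{\left(Z,x \right)} = \left(Z^{2} + x^{2}\right) + 1 = 1 + Z^{2} + x^{2}$)
$V{\left(o \right)} = \frac{2}{-9 + o^{2}}$
$\frac{-3639 - 36159}{V{\left(-109 \right)} + S{\left(-39,-128 \right)}} = \frac{-3639 - 36159}{\frac{2}{-9 + \left(-109\right)^{2}} + \left(1 + \left(-39\right)^{2} + \left(-128\right)^{2}\right)} = - \frac{39798}{\frac{2}{-9 + 11881} + \left(1 + 1521 + 16384\right)} = - \frac{39798}{\frac{2}{11872} + 17906} = - \frac{39798}{2 \cdot \frac{1}{11872} + 17906} = - \frac{39798}{\frac{1}{5936} + 17906} = - \frac{39798}{\frac{106290017}{5936}} = \left(-39798\right) \frac{5936}{106290017} = - \frac{236240928}{106290017}$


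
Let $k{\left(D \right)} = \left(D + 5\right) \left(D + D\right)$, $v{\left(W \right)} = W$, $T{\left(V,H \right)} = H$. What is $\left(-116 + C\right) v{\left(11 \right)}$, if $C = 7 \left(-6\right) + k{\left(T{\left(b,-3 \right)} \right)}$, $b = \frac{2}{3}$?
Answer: $-1870$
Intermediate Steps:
$b = \frac{2}{3}$ ($b = 2 \cdot \frac{1}{3} = \frac{2}{3} \approx 0.66667$)
$k{\left(D \right)} = 2 D \left(5 + D\right)$ ($k{\left(D \right)} = \left(5 + D\right) 2 D = 2 D \left(5 + D\right)$)
$C = -54$ ($C = 7 \left(-6\right) + 2 \left(-3\right) \left(5 - 3\right) = -42 + 2 \left(-3\right) 2 = -42 - 12 = -54$)
$\left(-116 + C\right) v{\left(11 \right)} = \left(-116 - 54\right) 11 = \left(-170\right) 11 = -1870$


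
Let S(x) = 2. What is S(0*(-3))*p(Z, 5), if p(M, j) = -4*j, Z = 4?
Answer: -40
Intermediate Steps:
S(0*(-3))*p(Z, 5) = 2*(-4*5) = 2*(-20) = -40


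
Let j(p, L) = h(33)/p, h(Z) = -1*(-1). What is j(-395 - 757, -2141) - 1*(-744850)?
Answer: 858067199/1152 ≈ 7.4485e+5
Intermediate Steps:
h(Z) = 1
j(p, L) = 1/p
j(-395 - 757, -2141) - 1*(-744850) = 1/(-395 - 757) - 1*(-744850) = 1/(-1152) + 744850 = -1/1152 + 744850 = 858067199/1152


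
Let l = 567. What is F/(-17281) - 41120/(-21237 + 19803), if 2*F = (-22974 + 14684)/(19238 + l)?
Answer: 1407333437353/49078679397 ≈ 28.675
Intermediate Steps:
F = -829/3961 (F = ((-22974 + 14684)/(19238 + 567))/2 = (-8290/19805)/2 = (-8290*1/19805)/2 = (½)*(-1658/3961) = -829/3961 ≈ -0.20929)
F/(-17281) - 41120/(-21237 + 19803) = -829/3961/(-17281) - 41120/(-21237 + 19803) = -829/3961*(-1/17281) - 41120/(-1434) = 829/68450041 - 41120*(-1/1434) = 829/68450041 + 20560/717 = 1407333437353/49078679397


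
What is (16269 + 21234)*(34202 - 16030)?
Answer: 681504516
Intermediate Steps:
(16269 + 21234)*(34202 - 16030) = 37503*18172 = 681504516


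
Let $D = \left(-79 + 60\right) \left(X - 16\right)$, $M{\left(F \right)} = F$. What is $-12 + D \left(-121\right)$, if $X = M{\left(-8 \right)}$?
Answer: $-55188$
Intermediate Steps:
$X = -8$
$D = 456$ ($D = \left(-79 + 60\right) \left(-8 - 16\right) = \left(-19\right) \left(-24\right) = 456$)
$-12 + D \left(-121\right) = -12 + 456 \left(-121\right) = -12 - 55176 = -55188$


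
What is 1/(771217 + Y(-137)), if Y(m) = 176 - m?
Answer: 1/771530 ≈ 1.2961e-6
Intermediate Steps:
1/(771217 + Y(-137)) = 1/(771217 + (176 - 1*(-137))) = 1/(771217 + (176 + 137)) = 1/(771217 + 313) = 1/771530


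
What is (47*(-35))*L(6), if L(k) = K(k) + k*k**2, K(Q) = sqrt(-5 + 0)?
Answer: -355320 - 1645*I*sqrt(5) ≈ -3.5532e+5 - 3678.3*I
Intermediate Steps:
K(Q) = I*sqrt(5) (K(Q) = sqrt(-5) = I*sqrt(5))
L(k) = k**3 + I*sqrt(5) (L(k) = I*sqrt(5) + k*k**2 = I*sqrt(5) + k**3 = k**3 + I*sqrt(5))
(47*(-35))*L(6) = (47*(-35))*(6**3 + I*sqrt(5)) = -1645*(216 + I*sqrt(5)) = -355320 - 1645*I*sqrt(5)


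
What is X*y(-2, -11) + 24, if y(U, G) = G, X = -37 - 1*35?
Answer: 816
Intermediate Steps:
X = -72 (X = -37 - 35 = -72)
X*y(-2, -11) + 24 = -72*(-11) + 24 = 792 + 24 = 816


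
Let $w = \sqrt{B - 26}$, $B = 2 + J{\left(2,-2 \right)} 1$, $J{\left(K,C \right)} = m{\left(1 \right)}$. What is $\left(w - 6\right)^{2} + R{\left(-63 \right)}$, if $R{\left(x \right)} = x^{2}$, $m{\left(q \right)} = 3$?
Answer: $3984 - 12 i \sqrt{21} \approx 3984.0 - 54.991 i$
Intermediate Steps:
$J{\left(K,C \right)} = 3$
$B = 5$ ($B = 2 + 3 \cdot 1 = 2 + 3 = 5$)
$w = i \sqrt{21}$ ($w = \sqrt{5 - 26} = \sqrt{-21} = i \sqrt{21} \approx 4.5826 i$)
$\left(w - 6\right)^{2} + R{\left(-63 \right)} = \left(i \sqrt{21} - 6\right)^{2} + \left(-63\right)^{2} = \left(-6 + i \sqrt{21}\right)^{2} + 3969 = 3969 + \left(-6 + i \sqrt{21}\right)^{2}$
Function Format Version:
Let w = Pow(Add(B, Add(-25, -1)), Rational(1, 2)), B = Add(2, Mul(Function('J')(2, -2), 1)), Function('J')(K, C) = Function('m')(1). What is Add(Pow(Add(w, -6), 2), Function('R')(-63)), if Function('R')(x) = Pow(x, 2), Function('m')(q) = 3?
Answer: Add(3984, Mul(-12, I, Pow(21, Rational(1, 2)))) ≈ Add(3984.0, Mul(-54.991, I))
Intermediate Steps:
Function('J')(K, C) = 3
B = 5 (B = Add(2, Mul(3, 1)) = Add(2, 3) = 5)
w = Mul(I, Pow(21, Rational(1, 2))) (w = Pow(Add(5, Add(-25, -1)), Rational(1, 2)) = Pow(Add(5, -26), Rational(1, 2)) = Pow(-21, Rational(1, 2)) = Mul(I, Pow(21, Rational(1, 2))) ≈ Mul(4.5826, I))
Add(Pow(Add(w, -6), 2), Function('R')(-63)) = Add(Pow(Add(Mul(I, Pow(21, Rational(1, 2))), -6), 2), Pow(-63, 2)) = Add(Pow(Add(-6, Mul(I, Pow(21, Rational(1, 2)))), 2), 3969) = Add(3969, Pow(Add(-6, Mul(I, Pow(21, Rational(1, 2)))), 2))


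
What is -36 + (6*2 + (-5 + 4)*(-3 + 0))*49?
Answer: 699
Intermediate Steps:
-36 + (6*2 + (-5 + 4)*(-3 + 0))*49 = -36 + (12 - 1*(-3))*49 = -36 + (12 + 3)*49 = -36 + 15*49 = -36 + 735 = 699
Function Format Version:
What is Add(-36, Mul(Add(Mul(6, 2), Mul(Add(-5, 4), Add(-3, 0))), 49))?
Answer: 699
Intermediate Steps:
Add(-36, Mul(Add(Mul(6, 2), Mul(Add(-5, 4), Add(-3, 0))), 49)) = Add(-36, Mul(Add(12, Mul(-1, -3)), 49)) = Add(-36, Mul(Add(12, 3), 49)) = Add(-36, Mul(15, 49)) = Add(-36, 735) = 699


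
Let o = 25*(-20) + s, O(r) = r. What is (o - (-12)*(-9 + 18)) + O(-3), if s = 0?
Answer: -395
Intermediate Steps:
o = -500 (o = 25*(-20) + 0 = -500 + 0 = -500)
(o - (-12)*(-9 + 18)) + O(-3) = (-500 - (-12)*(-9 + 18)) - 3 = (-500 - (-12)*9) - 3 = (-500 - 1*(-108)) - 3 = (-500 + 108) - 3 = -392 - 3 = -395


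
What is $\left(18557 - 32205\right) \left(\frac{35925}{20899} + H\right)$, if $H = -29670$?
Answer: $\frac{8462270503440}{20899} \approx 4.0491 \cdot 10^{8}$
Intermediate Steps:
$\left(18557 - 32205\right) \left(\frac{35925}{20899} + H\right) = \left(18557 - 32205\right) \left(\frac{35925}{20899} - 29670\right) = - 13648 \left(35925 \cdot \frac{1}{20899} - 29670\right) = - 13648 \left(\frac{35925}{20899} - 29670\right) = \left(-13648\right) \left(- \frac{620037405}{20899}\right) = \frac{8462270503440}{20899}$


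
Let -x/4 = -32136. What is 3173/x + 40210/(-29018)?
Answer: -2538340063/1865044896 ≈ -1.3610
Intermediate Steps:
x = 128544 (x = -4*(-32136) = 128544)
3173/x + 40210/(-29018) = 3173/128544 + 40210/(-29018) = 3173*(1/128544) + 40210*(-1/29018) = 3173/128544 - 20105/14509 = -2538340063/1865044896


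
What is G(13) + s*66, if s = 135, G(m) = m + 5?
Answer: 8928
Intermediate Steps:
G(m) = 5 + m
G(13) + s*66 = (5 + 13) + 135*66 = 18 + 8910 = 8928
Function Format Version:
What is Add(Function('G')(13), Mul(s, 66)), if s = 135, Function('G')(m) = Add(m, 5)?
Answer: 8928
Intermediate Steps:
Function('G')(m) = Add(5, m)
Add(Function('G')(13), Mul(s, 66)) = Add(Add(5, 13), Mul(135, 66)) = Add(18, 8910) = 8928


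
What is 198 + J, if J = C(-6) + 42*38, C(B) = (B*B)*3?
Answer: 1902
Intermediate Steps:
C(B) = 3*B**2 (C(B) = B**2*3 = 3*B**2)
J = 1704 (J = 3*(-6)**2 + 42*38 = 3*36 + 1596 = 108 + 1596 = 1704)
198 + J = 198 + 1704 = 1902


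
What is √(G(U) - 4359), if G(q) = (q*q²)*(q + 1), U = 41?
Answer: 9*√35683 ≈ 1700.1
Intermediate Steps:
G(q) = q³*(1 + q)
√(G(U) - 4359) = √(41³*(1 + 41) - 4359) = √(68921*42 - 4359) = √(2894682 - 4359) = √2890323 = 9*√35683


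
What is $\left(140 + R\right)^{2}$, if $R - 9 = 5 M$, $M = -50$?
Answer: $10201$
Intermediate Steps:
$R = -241$ ($R = 9 + 5 \left(-50\right) = 9 - 250 = -241$)
$\left(140 + R\right)^{2} = \left(140 - 241\right)^{2} = \left(-101\right)^{2} = 10201$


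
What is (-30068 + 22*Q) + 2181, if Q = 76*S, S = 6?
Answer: -17855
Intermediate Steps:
Q = 456 (Q = 76*6 = 456)
(-30068 + 22*Q) + 2181 = (-30068 + 22*456) + 2181 = (-30068 + 10032) + 2181 = -20036 + 2181 = -17855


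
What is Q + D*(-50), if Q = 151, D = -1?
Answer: 201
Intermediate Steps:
Q + D*(-50) = 151 - 1*(-50) = 151 + 50 = 201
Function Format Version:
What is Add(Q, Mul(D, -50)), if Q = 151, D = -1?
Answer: 201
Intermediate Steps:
Add(Q, Mul(D, -50)) = Add(151, Mul(-1, -50)) = Add(151, 50) = 201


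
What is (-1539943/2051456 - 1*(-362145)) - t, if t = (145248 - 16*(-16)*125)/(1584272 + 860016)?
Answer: 5200459910907/14360192 ≈ 3.6214e+5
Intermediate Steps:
t = 5539/76384 (t = (145248 + 256*125)/2444288 = (145248 + 32000)*(1/2444288) = 177248*(1/2444288) = 5539/76384 ≈ 0.072515)
(-1539943/2051456 - 1*(-362145)) - t = (-1539943/2051456 - 1*(-362145)) - 1*5539/76384 = (-1539943*1/2051456 + 362145) - 5539/76384 = (-1539943/2051456 + 362145) - 5539/76384 = 742922993177/2051456 - 5539/76384 = 5200459910907/14360192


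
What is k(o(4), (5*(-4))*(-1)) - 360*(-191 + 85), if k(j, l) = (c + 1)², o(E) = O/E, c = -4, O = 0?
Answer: 38169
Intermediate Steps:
o(E) = 0 (o(E) = 0/E = 0)
k(j, l) = 9 (k(j, l) = (-4 + 1)² = (-3)² = 9)
k(o(4), (5*(-4))*(-1)) - 360*(-191 + 85) = 9 - 360*(-191 + 85) = 9 - 360*(-106) = 9 + 38160 = 38169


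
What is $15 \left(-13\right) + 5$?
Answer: $-190$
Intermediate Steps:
$15 \left(-13\right) + 5 = -195 + 5 = -190$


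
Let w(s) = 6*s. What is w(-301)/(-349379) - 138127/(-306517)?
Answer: 48812242835/107090602943 ≈ 0.45580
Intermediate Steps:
w(-301)/(-349379) - 138127/(-306517) = (6*(-301))/(-349379) - 138127/(-306517) = -1806*(-1/349379) - 138127*(-1/306517) = 1806/349379 + 138127/306517 = 48812242835/107090602943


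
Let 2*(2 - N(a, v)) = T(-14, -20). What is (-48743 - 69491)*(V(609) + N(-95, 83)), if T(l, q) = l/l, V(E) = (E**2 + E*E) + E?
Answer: -87773670165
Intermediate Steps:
V(E) = E + 2*E**2 (V(E) = (E**2 + E**2) + E = 2*E**2 + E = E + 2*E**2)
T(l, q) = 1
N(a, v) = 3/2 (N(a, v) = 2 - 1/2*1 = 2 - 1/2 = 3/2)
(-48743 - 69491)*(V(609) + N(-95, 83)) = (-48743 - 69491)*(609*(1 + 2*609) + 3/2) = -118234*(609*(1 + 1218) + 3/2) = -118234*(609*1219 + 3/2) = -118234*(742371 + 3/2) = -118234*1484745/2 = -87773670165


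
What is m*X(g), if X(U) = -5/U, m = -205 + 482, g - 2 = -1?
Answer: -1385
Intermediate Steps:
g = 1 (g = 2 - 1 = 1)
m = 277
m*X(g) = 277*(-5/1) = 277*(-5*1) = 277*(-5) = -1385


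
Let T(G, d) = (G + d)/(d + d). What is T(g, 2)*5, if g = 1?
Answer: 15/4 ≈ 3.7500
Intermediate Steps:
T(G, d) = (G + d)/(2*d) (T(G, d) = (G + d)/((2*d)) = (G + d)*(1/(2*d)) = (G + d)/(2*d))
T(g, 2)*5 = ((½)*(1 + 2)/2)*5 = ((½)*(½)*3)*5 = (¾)*5 = 15/4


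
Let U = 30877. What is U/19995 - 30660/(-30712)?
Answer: 390335281/153521610 ≈ 2.5425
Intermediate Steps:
U/19995 - 30660/(-30712) = 30877/19995 - 30660/(-30712) = 30877*(1/19995) - 30660*(-1/30712) = 30877/19995 + 7665/7678 = 390335281/153521610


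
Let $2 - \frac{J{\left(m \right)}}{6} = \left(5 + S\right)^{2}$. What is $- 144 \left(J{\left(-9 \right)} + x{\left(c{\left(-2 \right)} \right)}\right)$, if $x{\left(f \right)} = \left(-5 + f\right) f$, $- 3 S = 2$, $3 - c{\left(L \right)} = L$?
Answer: $14496$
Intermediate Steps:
$c{\left(L \right)} = 3 - L$
$S = - \frac{2}{3}$ ($S = \left(- \frac{1}{3}\right) 2 = - \frac{2}{3} \approx -0.66667$)
$x{\left(f \right)} = f \left(-5 + f\right)$
$J{\left(m \right)} = - \frac{302}{3}$ ($J{\left(m \right)} = 12 - 6 \left(5 - \frac{2}{3}\right)^{2} = 12 - 6 \left(\frac{13}{3}\right)^{2} = 12 - \frac{338}{3} = - \frac{302}{3}$)
$- 144 \left(J{\left(-9 \right)} + x{\left(c{\left(-2 \right)} \right)}\right) = - 144 \left(- \frac{302}{3} + \left(3 - -2\right) \left(-5 + \left(3 - -2\right)\right)\right) = - 144 \left(- \frac{302}{3} + \left(3 + 2\right) \left(-5 + \left(3 + 2\right)\right)\right) = - 144 \left(- \frac{302}{3} + 5 \left(-5 + 5\right)\right) = - 144 \left(- \frac{302}{3} + 5 \cdot 0\right) = - 144 \left(- \frac{302}{3} + 0\right) = \left(-144\right) \left(- \frac{302}{3}\right) = 14496$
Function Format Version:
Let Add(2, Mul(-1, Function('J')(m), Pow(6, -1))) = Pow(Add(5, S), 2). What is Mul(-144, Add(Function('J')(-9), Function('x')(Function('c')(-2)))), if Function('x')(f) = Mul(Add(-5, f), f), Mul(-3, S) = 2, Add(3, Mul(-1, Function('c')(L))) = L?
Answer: 14496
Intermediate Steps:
Function('c')(L) = Add(3, Mul(-1, L))
S = Rational(-2, 3) (S = Mul(Rational(-1, 3), 2) = Rational(-2, 3) ≈ -0.66667)
Function('x')(f) = Mul(f, Add(-5, f))
Function('J')(m) = Rational(-302, 3) (Function('J')(m) = Add(12, Mul(-6, Pow(Add(5, Rational(-2, 3)), 2))) = Add(12, Mul(-6, Pow(Rational(13, 3), 2))) = Add(12, Mul(-6, Rational(169, 9))) = Add(12, Rational(-338, 3)) = Rational(-302, 3))
Mul(-144, Add(Function('J')(-9), Function('x')(Function('c')(-2)))) = Mul(-144, Add(Rational(-302, 3), Mul(Add(3, Mul(-1, -2)), Add(-5, Add(3, Mul(-1, -2)))))) = Mul(-144, Add(Rational(-302, 3), Mul(Add(3, 2), Add(-5, Add(3, 2))))) = Mul(-144, Add(Rational(-302, 3), Mul(5, Add(-5, 5)))) = Mul(-144, Add(Rational(-302, 3), Mul(5, 0))) = Mul(-144, Add(Rational(-302, 3), 0)) = Mul(-144, Rational(-302, 3)) = 14496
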